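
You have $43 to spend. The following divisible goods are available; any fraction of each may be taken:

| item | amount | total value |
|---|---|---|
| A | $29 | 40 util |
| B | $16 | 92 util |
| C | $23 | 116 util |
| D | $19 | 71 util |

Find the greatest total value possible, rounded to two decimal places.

Take in order of value per unit:
- B (92/16 per unit): all 16 → value 92, running total 92.00
- C (116/23 per unit): all 23 → value 116, running total 208.00
- D (71/19 per unit): 4 of 19 → value 4×71/19 = 14.9474, running total 222.95
Total 222.95.

222.95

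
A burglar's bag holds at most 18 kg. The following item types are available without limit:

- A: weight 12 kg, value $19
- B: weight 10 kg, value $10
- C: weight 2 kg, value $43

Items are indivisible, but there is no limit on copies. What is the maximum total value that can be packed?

Best value-per-unit is C at 43/2, and filling with it alone uses weight 9×2=18. No mix of the others beats 9×43 = 387.

$387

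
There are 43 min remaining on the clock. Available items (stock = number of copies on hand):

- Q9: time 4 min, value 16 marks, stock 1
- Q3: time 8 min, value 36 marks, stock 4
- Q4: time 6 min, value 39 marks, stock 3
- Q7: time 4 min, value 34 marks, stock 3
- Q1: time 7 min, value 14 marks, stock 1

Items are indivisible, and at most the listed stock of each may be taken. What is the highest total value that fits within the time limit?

Top feasible selections:
- 1×Q9 + 1×Q3 + 3×Q4 + 3×Q7: time 42, value 271
- 2×Q3 + 3×Q4 + 2×Q7: time 42, value 257
- 1×Q3 + 3×Q4 + 3×Q7: time 38, value 255
Best: 271 marks.

271 marks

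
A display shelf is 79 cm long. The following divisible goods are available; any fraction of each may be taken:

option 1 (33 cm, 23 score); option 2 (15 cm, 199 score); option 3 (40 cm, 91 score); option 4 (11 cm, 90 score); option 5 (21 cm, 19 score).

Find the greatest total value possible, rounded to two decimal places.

391.76

Take in order of value per unit:
- option 2 (199/15 per unit): all 15 → value 199, running total 199.00
- option 4 (90/11 per unit): all 11 → value 90, running total 289.00
- option 3 (91/40 per unit): all 40 → value 91, running total 380.00
- option 5 (19/21 per unit): 13 of 21 → value 13×19/21 = 11.7619, running total 391.76
Total 391.76.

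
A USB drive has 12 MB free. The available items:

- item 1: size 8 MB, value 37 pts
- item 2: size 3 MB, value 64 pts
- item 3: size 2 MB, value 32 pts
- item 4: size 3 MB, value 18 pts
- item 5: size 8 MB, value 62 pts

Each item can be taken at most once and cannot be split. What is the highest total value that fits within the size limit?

Check high-value combinations within 12 MB:
- item 2+item 5: size 3+8=11, value 64+62=126
- item 2+item 3+item 4: size 3+2+3=8, value 64+32+18=114
- item 1+item 2: size 8+3=11, value 37+64=101
- item 2+item 3: size 3+2=5, value 64+32=96
Best: 126 pts.

126 pts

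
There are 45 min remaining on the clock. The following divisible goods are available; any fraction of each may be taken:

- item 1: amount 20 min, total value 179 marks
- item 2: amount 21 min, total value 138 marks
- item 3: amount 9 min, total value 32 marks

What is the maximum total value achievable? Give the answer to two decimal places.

Take in order of value per unit:
- item 1 (179/20 per unit): all 20 → value 179, running total 179.00
- item 2 (138/21 per unit): all 21 → value 138, running total 317.00
- item 3 (32/9 per unit): 4 of 9 → value 4×32/9 = 14.2222, running total 331.22
Total 331.22.

331.22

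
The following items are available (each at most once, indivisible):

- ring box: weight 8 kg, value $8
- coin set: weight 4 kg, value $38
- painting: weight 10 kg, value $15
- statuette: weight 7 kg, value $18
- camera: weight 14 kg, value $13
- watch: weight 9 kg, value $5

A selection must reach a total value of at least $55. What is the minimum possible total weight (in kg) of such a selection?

11

Subsets with value ≥ 55, sorted by total weight:
- coin set+statuette: weight 11, value 56
- ring box+coin set+statuette: weight 19, value 64
Minimum weight: 11 kg.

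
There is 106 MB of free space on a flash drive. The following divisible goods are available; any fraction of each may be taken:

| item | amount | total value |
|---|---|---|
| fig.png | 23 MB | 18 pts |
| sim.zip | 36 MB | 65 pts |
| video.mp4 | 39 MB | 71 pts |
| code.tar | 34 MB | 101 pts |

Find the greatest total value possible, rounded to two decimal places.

Take in order of value per unit:
- code.tar (101/34 per unit): all 34 → value 101, running total 101.00
- video.mp4 (71/39 per unit): all 39 → value 71, running total 172.00
- sim.zip (65/36 per unit): 33 of 36 → value 33×65/36 = 59.5833, running total 231.58
Total 231.58.

231.58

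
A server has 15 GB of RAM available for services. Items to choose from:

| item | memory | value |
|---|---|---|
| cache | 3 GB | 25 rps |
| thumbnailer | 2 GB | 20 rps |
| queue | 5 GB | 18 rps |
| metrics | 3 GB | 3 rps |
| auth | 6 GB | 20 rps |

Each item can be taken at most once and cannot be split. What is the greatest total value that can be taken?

Check high-value combinations within 15 GB:
- cache+thumbnailer+metrics+auth: memory 3+2+3+6=14, value 25+20+3+20=68
- cache+thumbnailer+queue+metrics: memory 3+2+5+3=13, value 25+20+18+3=66
- cache+thumbnailer+auth: memory 3+2+6=11, value 25+20+20=65
- cache+thumbnailer+queue: memory 3+2+5=10, value 25+20+18=63
Best: 68 rps.

68 rps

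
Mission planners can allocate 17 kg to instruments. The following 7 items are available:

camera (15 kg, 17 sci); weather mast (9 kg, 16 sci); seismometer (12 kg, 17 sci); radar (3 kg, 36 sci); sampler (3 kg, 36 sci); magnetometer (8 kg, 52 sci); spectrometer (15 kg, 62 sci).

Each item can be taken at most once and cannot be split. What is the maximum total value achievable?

124 sci

Check high-value combinations within 17 kg:
- radar+sampler+magnetometer: mass 3+3+8=14, value 36+36+52=124
- radar+magnetometer: mass 3+8=11, value 36+52=88
- sampler+magnetometer: mass 3+8=11, value 36+52=88
- weather mast+radar+sampler: mass 9+3+3=15, value 16+36+36=88
- radar+sampler: mass 3+3=6, value 36+36=72
Best: 124 sci.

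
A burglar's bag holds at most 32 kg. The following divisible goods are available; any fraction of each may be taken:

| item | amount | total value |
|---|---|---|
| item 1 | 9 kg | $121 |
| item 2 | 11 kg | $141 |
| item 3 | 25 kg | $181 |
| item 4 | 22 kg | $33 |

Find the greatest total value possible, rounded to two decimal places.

348.88

Take in order of value per unit:
- item 1 (121/9 per unit): all 9 → value 121, running total 121.00
- item 2 (141/11 per unit): all 11 → value 141, running total 262.00
- item 3 (181/25 per unit): 12 of 25 → value 12×181/25 = 86.8800, running total 348.88
Total 348.88.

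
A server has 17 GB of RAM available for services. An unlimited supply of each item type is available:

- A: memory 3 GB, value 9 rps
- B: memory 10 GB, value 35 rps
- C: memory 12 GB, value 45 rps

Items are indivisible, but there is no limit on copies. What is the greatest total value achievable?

54 rps

Best value-per-unit is C at 45/12; filling with it alone gives 1×45 = 45.
Optimal mix: 1×A + 1×C → memory 15, value 54.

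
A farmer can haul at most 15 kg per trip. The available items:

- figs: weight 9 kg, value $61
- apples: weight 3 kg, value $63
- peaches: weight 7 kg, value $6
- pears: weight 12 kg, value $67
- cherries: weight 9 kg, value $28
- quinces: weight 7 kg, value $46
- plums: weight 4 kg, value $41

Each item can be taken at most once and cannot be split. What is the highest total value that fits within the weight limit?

$150

Check high-value combinations within 15 kg:
- apples+quinces+plums: weight 3+7+4=14, value 63+46+41=150
- apples+pears: weight 3+12=15, value 63+67=130
- figs+apples: weight 9+3=12, value 61+63=124
- apples+peaches+plums: weight 3+7+4=14, value 63+6+41=110
Best: $150.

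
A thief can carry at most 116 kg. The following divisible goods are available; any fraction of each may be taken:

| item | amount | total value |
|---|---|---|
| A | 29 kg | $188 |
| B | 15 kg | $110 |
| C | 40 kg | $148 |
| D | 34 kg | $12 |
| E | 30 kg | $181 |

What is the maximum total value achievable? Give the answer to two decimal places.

627.71

Take in order of value per unit:
- B (110/15 per unit): all 15 → value 110, running total 110.00
- A (188/29 per unit): all 29 → value 188, running total 298.00
- E (181/30 per unit): all 30 → value 181, running total 479.00
- C (148/40 per unit): all 40 → value 148, running total 627.00
- D (12/34 per unit): 2 of 34 → value 2×12/34 = 0.7059, running total 627.71
Total 627.71.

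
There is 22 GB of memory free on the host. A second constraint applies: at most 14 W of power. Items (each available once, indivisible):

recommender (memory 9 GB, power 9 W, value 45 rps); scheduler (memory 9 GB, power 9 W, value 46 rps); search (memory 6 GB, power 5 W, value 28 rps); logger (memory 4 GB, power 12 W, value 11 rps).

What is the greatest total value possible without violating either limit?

74 rps

Feasible sets respecting both limits:
- scheduler+search: memory 15, power 14, value 74
- recommender+search: memory 15, power 14, value 73
- scheduler: memory 9, power 9, value 46
Best: 74 rps.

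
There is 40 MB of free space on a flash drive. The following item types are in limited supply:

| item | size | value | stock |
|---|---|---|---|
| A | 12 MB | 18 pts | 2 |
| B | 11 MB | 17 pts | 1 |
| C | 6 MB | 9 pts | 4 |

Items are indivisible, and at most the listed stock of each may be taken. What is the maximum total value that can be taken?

54 pts

Best selections within size 40 and stock limits:
- 1×A + 4×C: size 36, value 54
- 2×A + 2×C: size 36, value 54
- 1×B + 4×C: size 35, value 53
Best: 54 pts.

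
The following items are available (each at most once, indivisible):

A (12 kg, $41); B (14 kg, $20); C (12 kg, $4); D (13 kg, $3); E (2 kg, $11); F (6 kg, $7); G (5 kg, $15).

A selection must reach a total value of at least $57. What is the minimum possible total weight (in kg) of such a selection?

Subsets with value ≥ 57, sorted by total weight:
- A+E+G: weight 19, value 67
- A+E+F: weight 20, value 59
- A+F+G: weight 23, value 63
- A+E+F+G: weight 25, value 74
Minimum weight: 19 kg.

19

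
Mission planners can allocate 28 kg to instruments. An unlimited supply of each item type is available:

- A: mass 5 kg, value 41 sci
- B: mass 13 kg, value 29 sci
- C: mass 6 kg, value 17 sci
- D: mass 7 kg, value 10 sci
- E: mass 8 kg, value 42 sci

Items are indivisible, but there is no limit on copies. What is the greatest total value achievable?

206 sci

Best value-per-unit is A at 41/5; filling with it alone gives 5×41 = 205.
Optimal mix: 4×A + 1×E → mass 28, value 206.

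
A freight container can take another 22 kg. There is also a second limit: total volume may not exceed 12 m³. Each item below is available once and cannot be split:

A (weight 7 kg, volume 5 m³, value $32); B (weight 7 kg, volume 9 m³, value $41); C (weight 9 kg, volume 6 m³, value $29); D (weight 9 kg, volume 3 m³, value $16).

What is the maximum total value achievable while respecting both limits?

$61

Feasible sets respecting both limits:
- A+C: weight 16, volume 11, value 61
- B+D: weight 16, volume 12, value 57
- A+D: weight 16, volume 8, value 48
Best: $61.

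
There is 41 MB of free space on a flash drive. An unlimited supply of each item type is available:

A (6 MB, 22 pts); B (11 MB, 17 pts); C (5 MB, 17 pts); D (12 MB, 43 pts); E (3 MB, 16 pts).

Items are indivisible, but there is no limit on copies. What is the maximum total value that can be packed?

Best value-per-unit is E at 16/3; filling with it alone gives 13×16 = 208.
Optimal mix: 1×C + 12×E → size 41, value 209.

209 pts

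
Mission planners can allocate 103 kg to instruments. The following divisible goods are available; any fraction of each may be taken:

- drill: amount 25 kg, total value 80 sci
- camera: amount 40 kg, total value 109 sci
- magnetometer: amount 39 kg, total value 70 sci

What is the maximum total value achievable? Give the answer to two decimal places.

257.21

Take in order of value per unit:
- drill (80/25 per unit): all 25 → value 80, running total 80.00
- camera (109/40 per unit): all 40 → value 109, running total 189.00
- magnetometer (70/39 per unit): 38 of 39 → value 38×70/39 = 68.2051, running total 257.21
Total 257.21.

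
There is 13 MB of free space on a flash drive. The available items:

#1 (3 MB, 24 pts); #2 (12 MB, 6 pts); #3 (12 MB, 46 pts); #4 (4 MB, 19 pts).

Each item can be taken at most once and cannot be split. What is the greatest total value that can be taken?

Check high-value combinations within 13 MB:
- #3: size 12, value 46
- #1+#4: size 3+4=7, value 24+19=43
- #1: size 3, value 24
- #4: size 4, value 19
- #2: size 12, value 6
Best: 46 pts.

46 pts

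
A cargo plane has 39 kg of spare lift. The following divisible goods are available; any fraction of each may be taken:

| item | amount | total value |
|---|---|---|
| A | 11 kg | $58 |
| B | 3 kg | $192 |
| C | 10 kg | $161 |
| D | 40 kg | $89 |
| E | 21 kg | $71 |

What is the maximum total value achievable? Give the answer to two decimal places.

Take in order of value per unit:
- B (192/3 per unit): all 3 → value 192, running total 192.00
- C (161/10 per unit): all 10 → value 161, running total 353.00
- A (58/11 per unit): all 11 → value 58, running total 411.00
- E (71/21 per unit): 15 of 21 → value 15×71/21 = 50.7143, running total 461.71
Total 461.71.

461.71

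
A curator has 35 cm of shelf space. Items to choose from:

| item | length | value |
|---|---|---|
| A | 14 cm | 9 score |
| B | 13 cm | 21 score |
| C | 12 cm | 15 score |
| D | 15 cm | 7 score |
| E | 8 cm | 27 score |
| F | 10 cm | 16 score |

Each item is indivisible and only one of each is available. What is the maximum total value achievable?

This is a 0/1 knapsack; check combinations near the capacity.
- B+E+F: length 13+8+10=31, value 21+27+16=64
- B+C+E: length 13+12+8=33, value 21+15+27=63
- C+E+F: length 12+8+10=30, value 15+27+16=58
Best: 64 score.

64 score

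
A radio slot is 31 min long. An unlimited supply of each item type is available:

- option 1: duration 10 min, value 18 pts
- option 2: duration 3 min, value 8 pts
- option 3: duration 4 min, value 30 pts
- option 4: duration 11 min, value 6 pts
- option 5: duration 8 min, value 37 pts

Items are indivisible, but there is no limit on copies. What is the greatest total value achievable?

Best value-per-unit is option 3 at 30/4; filling with it alone gives 7×30 = 210.
Optimal mix: 1×option 2 + 7×option 3 → duration 31, value 218.

218 pts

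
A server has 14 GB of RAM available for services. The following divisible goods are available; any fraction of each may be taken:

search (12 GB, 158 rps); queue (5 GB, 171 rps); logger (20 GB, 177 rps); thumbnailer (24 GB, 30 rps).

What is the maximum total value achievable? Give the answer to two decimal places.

Take in order of value per unit:
- queue (171/5 per unit): all 5 → value 171, running total 171.00
- search (158/12 per unit): 9 of 12 → value 9×158/12 = 118.5000, running total 289.50
Total 289.50.

289.50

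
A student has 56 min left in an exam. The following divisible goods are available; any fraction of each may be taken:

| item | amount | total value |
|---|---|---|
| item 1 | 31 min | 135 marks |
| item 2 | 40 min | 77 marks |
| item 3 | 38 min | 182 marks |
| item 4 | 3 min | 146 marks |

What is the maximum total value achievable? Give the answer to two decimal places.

393.32

Take in order of value per unit:
- item 4 (146/3 per unit): all 3 → value 146, running total 146.00
- item 3 (182/38 per unit): all 38 → value 182, running total 328.00
- item 1 (135/31 per unit): 15 of 31 → value 15×135/31 = 65.3226, running total 393.32
Total 393.32.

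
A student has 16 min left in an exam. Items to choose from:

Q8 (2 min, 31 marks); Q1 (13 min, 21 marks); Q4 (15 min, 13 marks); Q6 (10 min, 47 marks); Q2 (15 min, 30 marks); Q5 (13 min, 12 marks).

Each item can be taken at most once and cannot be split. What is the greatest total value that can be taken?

Check high-value combinations within 16 min:
- Q8+Q6: time 2+10=12, value 31+47=78
- Q8+Q1: time 2+13=15, value 31+21=52
- Q6: time 10, value 47
- Q8+Q5: time 2+13=15, value 31+12=43
- Q8: time 2, value 31
Best: 78 marks.

78 marks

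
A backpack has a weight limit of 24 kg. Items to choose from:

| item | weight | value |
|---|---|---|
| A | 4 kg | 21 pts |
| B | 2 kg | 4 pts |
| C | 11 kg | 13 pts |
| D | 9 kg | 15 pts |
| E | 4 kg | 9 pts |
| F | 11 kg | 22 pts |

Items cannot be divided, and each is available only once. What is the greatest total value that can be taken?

Check high-value combinations within 24 kg:
- A+D+F: weight 4+9+11=24, value 21+15+22=58
- A+B+E+F: weight 4+2+4+11=21, value 21+4+9+22=56
- A+E+F: weight 4+4+11=19, value 21+9+22=52
- A+B+D+E: weight 4+2+9+4=19, value 21+4+15+9=49
Best: 58 pts.

58 pts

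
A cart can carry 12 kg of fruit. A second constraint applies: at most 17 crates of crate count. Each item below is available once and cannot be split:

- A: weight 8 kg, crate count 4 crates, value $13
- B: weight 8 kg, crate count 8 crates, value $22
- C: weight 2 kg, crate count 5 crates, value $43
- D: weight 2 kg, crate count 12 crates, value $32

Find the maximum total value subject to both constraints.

Feasible sets respecting both limits:
- C+D: weight 4, crate count 17, value 75
- B+C: weight 10, crate count 13, value 65
- A+C: weight 10, crate count 9, value 56
- A+D: weight 10, crate count 16, value 45
Best: $75.

$75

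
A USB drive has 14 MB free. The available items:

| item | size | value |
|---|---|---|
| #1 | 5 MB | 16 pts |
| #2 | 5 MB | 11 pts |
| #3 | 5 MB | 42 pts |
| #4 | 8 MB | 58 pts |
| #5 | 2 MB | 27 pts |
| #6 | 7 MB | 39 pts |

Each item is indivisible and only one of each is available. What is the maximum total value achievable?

Check high-value combinations within 14 MB:
- #3+#5+#6: size 5+2+7=14, value 42+27+39=108
- #3+#4: size 5+8=13, value 42+58=100
- #4+#5: size 8+2=10, value 58+27=85
Best: 108 pts.

108 pts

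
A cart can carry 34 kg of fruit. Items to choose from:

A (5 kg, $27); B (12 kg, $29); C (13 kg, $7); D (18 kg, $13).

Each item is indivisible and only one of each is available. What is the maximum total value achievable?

Check high-value combinations within 34 kg:
- A+B+C: weight 5+12+13=30, value 27+29+7=63
- A+B: weight 5+12=17, value 27+29=56
- B+D: weight 12+18=30, value 29+13=42
Best: $63.

$63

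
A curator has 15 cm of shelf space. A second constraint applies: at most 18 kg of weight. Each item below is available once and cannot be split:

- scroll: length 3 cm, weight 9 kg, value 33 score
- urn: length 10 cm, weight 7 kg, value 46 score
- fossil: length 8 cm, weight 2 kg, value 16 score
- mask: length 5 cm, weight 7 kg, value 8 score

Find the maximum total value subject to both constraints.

Feasible sets respecting both limits:
- scroll+urn: length 13, weight 16, value 79
- urn+mask: length 15, weight 14, value 54
- scroll+fossil: length 11, weight 11, value 49
- urn: length 10, weight 7, value 46
Best: 79 score.

79 score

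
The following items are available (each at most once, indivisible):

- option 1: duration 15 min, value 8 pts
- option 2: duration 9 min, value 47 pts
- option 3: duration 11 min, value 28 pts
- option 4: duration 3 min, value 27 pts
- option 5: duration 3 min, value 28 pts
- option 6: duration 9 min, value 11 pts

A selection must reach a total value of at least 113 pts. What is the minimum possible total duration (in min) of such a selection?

24

Subsets with value ≥ 113, sorted by total duration:
- option 2+option 4+option 5+option 6: duration 24, value 113
- option 2+option 3+option 4+option 5: duration 26, value 130
- option 2+option 3+option 5+option 6: duration 32, value 114
Minimum duration: 24 min.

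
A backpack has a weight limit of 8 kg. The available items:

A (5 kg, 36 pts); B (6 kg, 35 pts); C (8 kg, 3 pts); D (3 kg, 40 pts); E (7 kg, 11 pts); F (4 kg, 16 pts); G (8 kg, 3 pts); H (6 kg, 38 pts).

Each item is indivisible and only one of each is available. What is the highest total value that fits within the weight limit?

Check high-value combinations within 8 kg:
- A+D: weight 5+3=8, value 36+40=76
- D+F: weight 3+4=7, value 40+16=56
- D: weight 3, value 40
- H: weight 6, value 38
- A: weight 5, value 36
Best: 76 pts.

76 pts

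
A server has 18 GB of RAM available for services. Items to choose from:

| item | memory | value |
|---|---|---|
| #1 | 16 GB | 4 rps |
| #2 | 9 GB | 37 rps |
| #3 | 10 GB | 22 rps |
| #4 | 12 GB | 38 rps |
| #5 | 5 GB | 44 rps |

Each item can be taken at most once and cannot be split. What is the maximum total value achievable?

Check high-value combinations within 18 GB:
- #4+#5: memory 12+5=17, value 38+44=82
- #2+#5: memory 9+5=14, value 37+44=81
- #3+#5: memory 10+5=15, value 22+44=66
- #5: memory 5, value 44
- #4: memory 12, value 38
Best: 82 rps.

82 rps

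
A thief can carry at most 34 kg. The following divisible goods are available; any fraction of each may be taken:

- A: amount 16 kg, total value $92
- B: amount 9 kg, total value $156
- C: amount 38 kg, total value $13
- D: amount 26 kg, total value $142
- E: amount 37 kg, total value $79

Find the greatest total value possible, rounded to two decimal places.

Take in order of value per unit:
- B (156/9 per unit): all 9 → value 156, running total 156.00
- A (92/16 per unit): all 16 → value 92, running total 248.00
- D (142/26 per unit): 9 of 26 → value 9×142/26 = 49.1538, running total 297.15
Total 297.15.

297.15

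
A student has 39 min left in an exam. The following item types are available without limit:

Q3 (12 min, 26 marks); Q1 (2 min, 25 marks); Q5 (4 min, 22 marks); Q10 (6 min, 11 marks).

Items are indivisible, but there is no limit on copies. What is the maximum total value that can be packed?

Best value-per-unit is Q1 at 25/2, and filling with it alone uses time 19×2=38. No mix of the others beats 19×25 = 475.

475 marks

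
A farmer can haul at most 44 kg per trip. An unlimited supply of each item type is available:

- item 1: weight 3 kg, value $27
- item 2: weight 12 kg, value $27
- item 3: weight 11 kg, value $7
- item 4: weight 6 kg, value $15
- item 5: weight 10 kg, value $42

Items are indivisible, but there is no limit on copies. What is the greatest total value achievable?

Best value-per-unit is item 1 at 27/3, and filling with it alone uses weight 14×3=42. No mix of the others beats 14×27 = 378.

$378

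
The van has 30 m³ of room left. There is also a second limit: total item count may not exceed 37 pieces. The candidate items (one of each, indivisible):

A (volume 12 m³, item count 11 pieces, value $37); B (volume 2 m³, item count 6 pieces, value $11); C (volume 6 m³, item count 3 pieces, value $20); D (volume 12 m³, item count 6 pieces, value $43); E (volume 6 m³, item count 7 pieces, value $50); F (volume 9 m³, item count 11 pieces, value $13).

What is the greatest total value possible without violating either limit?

$130

Feasible sets respecting both limits:
- A+D+E: volume 30, item count 24, value 130
- B+C+D+E: volume 26, item count 22, value 124
- A+B+C+E: volume 26, item count 27, value 118
Best: $130.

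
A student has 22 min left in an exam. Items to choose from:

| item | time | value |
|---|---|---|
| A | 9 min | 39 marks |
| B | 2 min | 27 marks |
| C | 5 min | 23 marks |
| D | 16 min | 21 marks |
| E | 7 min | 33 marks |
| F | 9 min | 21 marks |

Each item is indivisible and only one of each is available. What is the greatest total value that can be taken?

99 marks

Check high-value combinations within 22 min:
- A+B+E: time 9+2+7=18, value 39+27+33=99
- A+C+E: time 9+5+7=21, value 39+23+33=95
- A+B+C: time 9+2+5=16, value 39+27+23=89
- A+B+F: time 9+2+9=20, value 39+27+21=87
Best: 99 marks.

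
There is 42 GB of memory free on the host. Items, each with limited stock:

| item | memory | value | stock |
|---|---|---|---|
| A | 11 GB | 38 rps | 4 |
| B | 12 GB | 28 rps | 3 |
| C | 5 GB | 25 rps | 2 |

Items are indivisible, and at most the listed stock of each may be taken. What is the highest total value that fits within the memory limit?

Top feasible selections:
- 3×A + 1×C: memory 38, value 139
- 2×A + 1×B + 1×C: memory 39, value 129
Best: 139 rps.

139 rps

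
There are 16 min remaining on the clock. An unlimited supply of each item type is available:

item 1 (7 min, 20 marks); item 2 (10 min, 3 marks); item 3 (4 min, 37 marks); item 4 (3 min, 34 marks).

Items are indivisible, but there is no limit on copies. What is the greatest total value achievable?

173 marks

Best value-per-unit is item 4 at 34/3; filling with it alone gives 5×34 = 170.
Optimal mix: 1×item 3 + 4×item 4 → time 16, value 173.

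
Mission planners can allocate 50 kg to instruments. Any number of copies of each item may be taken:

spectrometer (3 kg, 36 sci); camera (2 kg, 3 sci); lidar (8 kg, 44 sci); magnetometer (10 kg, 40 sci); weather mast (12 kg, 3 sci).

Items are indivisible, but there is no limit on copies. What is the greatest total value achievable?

Best value-per-unit is spectrometer at 36/3; filling with it alone gives 16×36 = 576.
Optimal mix: 16×spectrometer + 1×camera → mass 50, value 579.

579 sci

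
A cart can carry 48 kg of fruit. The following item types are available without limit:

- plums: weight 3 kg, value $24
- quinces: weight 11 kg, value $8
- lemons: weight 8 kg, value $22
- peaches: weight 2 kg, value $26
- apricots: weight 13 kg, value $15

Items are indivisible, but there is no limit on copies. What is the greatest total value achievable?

Best value-per-unit is peaches at 26/2, and filling with it alone uses weight 24×2=48. No mix of the others beats 24×26 = 624.

$624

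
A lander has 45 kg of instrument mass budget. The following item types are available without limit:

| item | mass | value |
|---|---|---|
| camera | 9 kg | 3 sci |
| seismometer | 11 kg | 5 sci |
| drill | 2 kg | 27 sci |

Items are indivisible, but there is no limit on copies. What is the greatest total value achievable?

594 sci

Best value-per-unit is drill at 27/2, and filling with it alone uses mass 22×2=44. No mix of the others beats 22×27 = 594.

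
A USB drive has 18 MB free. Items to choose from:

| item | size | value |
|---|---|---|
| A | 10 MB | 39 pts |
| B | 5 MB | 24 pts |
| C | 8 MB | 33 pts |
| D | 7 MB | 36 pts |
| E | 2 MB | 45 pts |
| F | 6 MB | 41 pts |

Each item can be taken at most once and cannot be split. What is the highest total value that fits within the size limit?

Check high-value combinations within 18 MB:
- A+E+F: size 10+2+6=18, value 39+45+41=125
- D+E+F: size 7+2+6=15, value 36+45+41=122
- C+E+F: size 8+2+6=16, value 33+45+41=119
- C+D+E: size 8+7+2=17, value 33+36+45=114
- B+E+F: size 5+2+6=13, value 24+45+41=110
Best: 125 pts.

125 pts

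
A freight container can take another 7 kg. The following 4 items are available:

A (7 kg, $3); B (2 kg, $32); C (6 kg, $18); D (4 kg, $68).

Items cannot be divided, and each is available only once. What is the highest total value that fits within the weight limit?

$100

Check high-value combinations within 7 kg:
- B+D: weight 2+4=6, value 32+68=100
- D: weight 4, value 68
- B: weight 2, value 32
Best: $100.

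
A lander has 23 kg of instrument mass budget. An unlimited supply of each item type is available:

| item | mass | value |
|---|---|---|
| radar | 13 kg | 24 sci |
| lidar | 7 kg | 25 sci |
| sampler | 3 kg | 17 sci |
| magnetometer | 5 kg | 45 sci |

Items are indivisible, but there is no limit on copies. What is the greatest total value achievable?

Best value-per-unit is magnetometer at 45/5; filling with it alone gives 4×45 = 180.
Optimal mix: 1×sampler + 4×magnetometer → mass 23, value 197.

197 sci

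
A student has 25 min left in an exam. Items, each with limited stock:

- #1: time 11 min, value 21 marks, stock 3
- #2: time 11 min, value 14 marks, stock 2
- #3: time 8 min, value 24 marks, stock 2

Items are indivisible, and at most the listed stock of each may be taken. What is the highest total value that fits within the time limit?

Best selections within time 25 and stock limits:
- 2×#3: time 16, value 48
- 1×#1 + 1×#3: time 19, value 45
- 2×#1: time 22, value 42
- 1×#2 + 1×#3: time 19, value 38
Best: 48 marks.

48 marks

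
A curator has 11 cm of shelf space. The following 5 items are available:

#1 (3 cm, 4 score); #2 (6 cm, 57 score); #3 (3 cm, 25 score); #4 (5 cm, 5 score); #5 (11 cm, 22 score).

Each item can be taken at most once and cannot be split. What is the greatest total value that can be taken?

82 score

Check high-value combinations within 11 cm:
- #2+#3: length 6+3=9, value 57+25=82
- #2+#4: length 6+5=11, value 57+5=62
- #1+#2: length 3+6=9, value 4+57=61
- #2: length 6, value 57
- #1+#3+#4: length 3+3+5=11, value 4+25+5=34
Best: 82 score.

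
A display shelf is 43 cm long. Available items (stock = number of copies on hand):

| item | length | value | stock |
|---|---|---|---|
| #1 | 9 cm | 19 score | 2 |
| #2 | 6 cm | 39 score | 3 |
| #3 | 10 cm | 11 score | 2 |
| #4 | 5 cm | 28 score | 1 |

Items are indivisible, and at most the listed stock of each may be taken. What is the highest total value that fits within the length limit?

183 score

Top feasible selections:
- 2×#1 + 3×#2 + 1×#4: length 41, value 183
- 1×#1 + 3×#2 + 1×#3 + 1×#4: length 42, value 175
Best: 183 score.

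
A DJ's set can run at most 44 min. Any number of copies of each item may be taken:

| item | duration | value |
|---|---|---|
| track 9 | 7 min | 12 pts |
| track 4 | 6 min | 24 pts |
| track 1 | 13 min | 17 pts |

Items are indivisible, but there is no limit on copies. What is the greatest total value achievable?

Best value-per-unit is track 4 at 24/6, and filling with it alone uses duration 7×6=42. No mix of the others beats 7×24 = 168.

168 pts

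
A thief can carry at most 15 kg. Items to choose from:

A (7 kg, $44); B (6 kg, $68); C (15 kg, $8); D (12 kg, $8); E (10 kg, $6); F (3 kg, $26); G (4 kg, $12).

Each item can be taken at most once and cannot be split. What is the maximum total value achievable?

$112

Check high-value combinations within 15 kg:
- A+B: weight 7+6=13, value 44+68=112
- B+F+G: weight 6+3+4=13, value 68+26+12=106
- B+F: weight 6+3=9, value 68+26=94
- A+F+G: weight 7+3+4=14, value 44+26+12=82
Best: $112.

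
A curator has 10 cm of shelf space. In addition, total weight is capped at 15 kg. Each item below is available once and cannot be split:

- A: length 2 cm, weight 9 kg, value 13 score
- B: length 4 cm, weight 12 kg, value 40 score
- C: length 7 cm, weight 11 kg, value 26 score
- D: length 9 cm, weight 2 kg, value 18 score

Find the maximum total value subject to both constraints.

Feasible sets respecting both limits:
- B: length 4, weight 12, value 40
- C: length 7, weight 11, value 26
- D: length 9, weight 2, value 18
Best: 40 score.

40 score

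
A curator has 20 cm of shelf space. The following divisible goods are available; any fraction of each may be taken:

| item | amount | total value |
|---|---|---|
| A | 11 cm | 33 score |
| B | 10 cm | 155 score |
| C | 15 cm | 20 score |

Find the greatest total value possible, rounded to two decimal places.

185.00

Take in order of value per unit:
- B (155/10 per unit): all 10 → value 155, running total 155.00
- A (33/11 per unit): 10 of 11 → value 10×33/11 = 30.0000, running total 185.00
Total 185.00.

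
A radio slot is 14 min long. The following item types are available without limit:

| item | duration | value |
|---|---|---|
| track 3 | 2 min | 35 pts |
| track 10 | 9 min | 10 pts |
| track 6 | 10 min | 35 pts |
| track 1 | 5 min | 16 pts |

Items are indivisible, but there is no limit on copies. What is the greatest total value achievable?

Best value-per-unit is track 3 at 35/2, and filling with it alone uses duration 7×2=14. No mix of the others beats 7×35 = 245.

245 pts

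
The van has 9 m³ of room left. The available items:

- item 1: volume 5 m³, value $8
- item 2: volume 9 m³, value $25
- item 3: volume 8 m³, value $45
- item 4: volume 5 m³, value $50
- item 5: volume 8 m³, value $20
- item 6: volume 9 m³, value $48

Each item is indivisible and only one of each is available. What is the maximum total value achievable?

$50

Check high-value combinations within 9 m³:
- item 4: volume 5, value 50
- item 6: volume 9, value 48
- item 3: volume 8, value 45
Best: $50.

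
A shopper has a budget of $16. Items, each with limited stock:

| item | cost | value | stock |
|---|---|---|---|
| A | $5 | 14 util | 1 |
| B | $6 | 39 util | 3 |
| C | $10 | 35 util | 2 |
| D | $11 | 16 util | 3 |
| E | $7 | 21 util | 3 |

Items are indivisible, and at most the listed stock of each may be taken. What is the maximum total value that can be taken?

Best selections within cost 16 and stock limits:
- 2×B: cost 12, value 78
- 1×B + 1×C: cost 16, value 74
Best: 78 util.

78 util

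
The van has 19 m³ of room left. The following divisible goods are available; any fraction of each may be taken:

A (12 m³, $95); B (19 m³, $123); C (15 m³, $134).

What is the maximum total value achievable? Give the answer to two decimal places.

Take in order of value per unit:
- C (134/15 per unit): all 15 → value 134, running total 134.00
- A (95/12 per unit): 4 of 12 → value 4×95/12 = 31.6667, running total 165.67
Total 165.67.

165.67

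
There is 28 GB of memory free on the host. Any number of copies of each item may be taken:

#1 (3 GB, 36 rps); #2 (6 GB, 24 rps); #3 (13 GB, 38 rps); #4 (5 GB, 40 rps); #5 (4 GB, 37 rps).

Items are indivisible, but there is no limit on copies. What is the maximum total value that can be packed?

Best value-per-unit is #1 at 36/3; filling with it alone gives 9×36 = 324.
Optimal mix: 8×#1 + 1×#5 → memory 28, value 325.

325 rps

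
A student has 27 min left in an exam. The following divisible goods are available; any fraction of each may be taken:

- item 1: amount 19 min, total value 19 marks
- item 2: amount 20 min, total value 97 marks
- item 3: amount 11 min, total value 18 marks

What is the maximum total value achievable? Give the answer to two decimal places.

108.45

Take in order of value per unit:
- item 2 (97/20 per unit): all 20 → value 97, running total 97.00
- item 3 (18/11 per unit): 7 of 11 → value 7×18/11 = 11.4545, running total 108.45
Total 108.45.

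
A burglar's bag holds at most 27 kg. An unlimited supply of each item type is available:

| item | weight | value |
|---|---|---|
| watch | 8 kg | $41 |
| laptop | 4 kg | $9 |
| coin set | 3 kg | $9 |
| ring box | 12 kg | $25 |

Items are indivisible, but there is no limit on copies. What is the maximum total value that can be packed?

Best value-per-unit is watch at 41/8; filling with it alone gives 3×41 = 123.
Optimal mix: 3×watch + 1×coin set → weight 27, value 132.

$132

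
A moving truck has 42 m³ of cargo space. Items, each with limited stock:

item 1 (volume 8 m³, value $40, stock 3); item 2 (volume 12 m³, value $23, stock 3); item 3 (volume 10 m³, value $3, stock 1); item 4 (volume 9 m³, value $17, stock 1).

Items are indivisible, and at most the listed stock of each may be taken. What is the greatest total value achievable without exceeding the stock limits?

$143

Best selections within volume 42 and stock limits:
- 3×item 1 + 1×item 2: volume 36, value 143
- 3×item 1 + 1×item 4: volume 33, value 137
Best: $143.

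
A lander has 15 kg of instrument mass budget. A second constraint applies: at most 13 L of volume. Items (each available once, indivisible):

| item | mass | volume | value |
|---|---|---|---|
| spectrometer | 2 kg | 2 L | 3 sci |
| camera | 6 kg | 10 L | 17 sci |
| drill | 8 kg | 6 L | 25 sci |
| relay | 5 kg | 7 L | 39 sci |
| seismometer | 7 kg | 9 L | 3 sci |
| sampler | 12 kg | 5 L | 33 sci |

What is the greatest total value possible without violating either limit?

64 sci

Feasible sets respecting both limits:
- drill+relay: mass 13, volume 13, value 64
- spectrometer+relay: mass 7, volume 9, value 42
- relay: mass 5, volume 7, value 39
Best: 64 sci.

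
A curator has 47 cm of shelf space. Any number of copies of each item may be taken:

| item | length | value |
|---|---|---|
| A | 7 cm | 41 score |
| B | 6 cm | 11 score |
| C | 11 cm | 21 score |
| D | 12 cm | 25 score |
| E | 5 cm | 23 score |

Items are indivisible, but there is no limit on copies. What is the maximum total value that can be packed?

269 score

Best value-per-unit is A at 41/7; filling with it alone gives 6×41 = 246.
Optimal mix: 6×A + 1×E → length 47, value 269.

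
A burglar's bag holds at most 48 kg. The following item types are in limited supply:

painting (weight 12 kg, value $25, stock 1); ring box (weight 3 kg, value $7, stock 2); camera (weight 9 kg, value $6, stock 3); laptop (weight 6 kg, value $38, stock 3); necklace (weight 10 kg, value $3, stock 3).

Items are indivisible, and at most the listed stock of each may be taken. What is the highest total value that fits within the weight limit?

Top feasible selections:
- 1×painting + 2×ring box + 1×camera + 3×laptop: weight 45, value 159
- 1×painting + 2×ring box + 3×laptop + 1×necklace: weight 46, value 156
- 1×painting + 2×ring box + 3×laptop: weight 36, value 153
- 1×painting + 1×ring box + 1×camera + 3×laptop: weight 42, value 152
Best: $159.

$159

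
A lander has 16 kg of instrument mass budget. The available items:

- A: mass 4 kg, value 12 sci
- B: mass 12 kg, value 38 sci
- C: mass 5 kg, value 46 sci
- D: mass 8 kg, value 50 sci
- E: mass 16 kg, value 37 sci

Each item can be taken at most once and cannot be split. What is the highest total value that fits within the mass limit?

96 sci

Check high-value combinations within 16 kg:
- C+D: mass 5+8=13, value 46+50=96
- A+D: mass 4+8=12, value 12+50=62
- A+C: mass 4+5=9, value 12+46=58
- D: mass 8, value 50
Best: 96 sci.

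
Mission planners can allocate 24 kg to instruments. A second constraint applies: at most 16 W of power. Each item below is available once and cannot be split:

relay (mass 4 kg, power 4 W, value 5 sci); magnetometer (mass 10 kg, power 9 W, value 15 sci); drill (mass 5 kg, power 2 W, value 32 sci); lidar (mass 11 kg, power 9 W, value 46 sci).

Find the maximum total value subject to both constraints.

83 sci

Feasible sets respecting both limits:
- relay+drill+lidar: mass 20, power 15, value 83
- drill+lidar: mass 16, power 11, value 78
- relay+magnetometer+drill: mass 19, power 15, value 52
Best: 83 sci.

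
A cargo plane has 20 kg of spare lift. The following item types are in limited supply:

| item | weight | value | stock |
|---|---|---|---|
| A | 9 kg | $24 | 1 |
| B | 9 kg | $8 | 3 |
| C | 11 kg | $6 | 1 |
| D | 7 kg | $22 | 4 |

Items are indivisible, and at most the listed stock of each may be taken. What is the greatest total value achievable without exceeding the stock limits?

$46

Best selections within weight 20 and stock limits:
- 1×A + 1×D: weight 16, value 46
- 2×D: weight 14, value 44
Best: $46.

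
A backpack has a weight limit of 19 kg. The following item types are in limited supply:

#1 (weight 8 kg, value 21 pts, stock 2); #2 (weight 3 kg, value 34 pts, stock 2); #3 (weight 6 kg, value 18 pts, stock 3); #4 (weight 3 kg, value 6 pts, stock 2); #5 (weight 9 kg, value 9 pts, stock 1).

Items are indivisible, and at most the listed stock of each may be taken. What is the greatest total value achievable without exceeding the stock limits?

104 pts

Top feasible selections:
- 2×#2 + 2×#3: weight 18, value 104
- 2×#2 + 1×#3 + 2×#4: weight 18, value 98
Best: 104 pts.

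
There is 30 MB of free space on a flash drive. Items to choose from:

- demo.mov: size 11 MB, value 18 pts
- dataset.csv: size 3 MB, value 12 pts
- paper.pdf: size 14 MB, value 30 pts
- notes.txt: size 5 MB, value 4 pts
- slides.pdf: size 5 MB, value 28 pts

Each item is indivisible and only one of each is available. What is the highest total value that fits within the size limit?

76 pts

Check high-value combinations within 30 MB:
- demo.mov+paper.pdf+slides.pdf: size 11+14+5=30, value 18+30+28=76
- dataset.csv+paper.pdf+notes.txt+slides.pdf: size 3+14+5+5=27, value 12+30+4+28=74
- dataset.csv+paper.pdf+slides.pdf: size 3+14+5=22, value 12+30+28=70
- demo.mov+dataset.csv+notes.txt+slides.pdf: size 11+3+5+5=24, value 18+12+4+28=62
Best: 76 pts.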